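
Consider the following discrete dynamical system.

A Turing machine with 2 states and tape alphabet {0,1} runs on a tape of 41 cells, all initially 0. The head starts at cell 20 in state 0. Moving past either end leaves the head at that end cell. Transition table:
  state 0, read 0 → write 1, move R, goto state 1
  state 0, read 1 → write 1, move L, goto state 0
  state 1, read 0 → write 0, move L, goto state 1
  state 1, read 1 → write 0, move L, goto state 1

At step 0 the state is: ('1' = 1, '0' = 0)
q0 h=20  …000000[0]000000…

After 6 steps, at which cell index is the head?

16

t=0: q0 h=20  …000000[0]000000…
t=1: q1 h=21  …000001[0]000000…
t=2: q1 h=20  …000000[1]000000…
t=3: q1 h=19  …000000[0]000000…
t=4: q1 h=18  …000000[0]000000…
t=5: q1 h=17  …000000[0]000000…
t=6: q1 h=16  …000000[0]000000…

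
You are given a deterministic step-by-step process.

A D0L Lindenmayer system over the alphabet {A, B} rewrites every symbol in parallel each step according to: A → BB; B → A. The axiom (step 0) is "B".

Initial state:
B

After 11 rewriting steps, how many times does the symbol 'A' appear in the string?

32

[0] B
[1] A
[2] BB
[3] AA
[4] BBBB
[5] AAAA
[6] BBBBBBBB
[7] AAAAAAAA
[8] BBBBBBBBBBBBBBBB
[9] AAAAAAAAAAAAAAAA
[10] BBBBBBBBBBBBBBBBBBBBBBBBBBBBBBBB
[11] AAAAAAAAAAAAAAAAAAAAAAAAAAAAAAAA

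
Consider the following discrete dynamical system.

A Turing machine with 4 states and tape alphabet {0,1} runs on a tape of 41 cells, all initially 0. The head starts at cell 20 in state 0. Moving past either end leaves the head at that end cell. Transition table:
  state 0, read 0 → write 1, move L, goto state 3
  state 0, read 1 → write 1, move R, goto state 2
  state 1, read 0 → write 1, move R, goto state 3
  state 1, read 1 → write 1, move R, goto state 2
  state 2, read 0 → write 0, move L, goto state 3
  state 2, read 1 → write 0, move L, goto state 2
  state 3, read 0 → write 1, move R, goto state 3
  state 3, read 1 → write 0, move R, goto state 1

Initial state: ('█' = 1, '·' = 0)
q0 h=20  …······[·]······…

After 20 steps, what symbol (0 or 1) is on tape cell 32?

1

k=0  q0 h=20  …······[·]······…
k=1  q3 h=19  …······[·]█·····…
k=2  q3 h=20  …·····█[█]······…
k=3  q1 h=21  …····█·[·]······…
k=4  q3 h=22  …···█·█[·]······…
k=5  q3 h=23  …··█·██[·]······…
k=6  q3 h=24  …·█·███[·]······…
k=7  q3 h=25  …█·████[·]······…
k=8  q3 h=26  …·█████[·]······…
k=9  q3 h=27  …██████[·]······…
k=10  q3 h=28  …██████[·]······…
k=11  q3 h=29  …██████[·]······…
k=12  q3 h=30  …██████[·]······…
k=13  q3 h=31  …██████[·]······…
k=14  q3 h=32  …██████[·]······…
k=15  q3 h=33  …██████[·]······…
k=16  q3 h=34  …██████[·]······|
k=17  q3 h=35  …██████[·]·····|
k=18  q3 h=36  …██████[·]····|
k=19  q3 h=37  …██████[·]···|
k=20  q3 h=38  …██████[·]··|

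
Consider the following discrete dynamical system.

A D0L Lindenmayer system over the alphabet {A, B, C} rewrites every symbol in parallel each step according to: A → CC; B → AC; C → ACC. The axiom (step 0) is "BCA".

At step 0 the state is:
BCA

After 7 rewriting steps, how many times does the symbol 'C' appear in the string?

gen 0: BCA
gen 1: ACACCCC
gen 2: CCACCCCACCACCACCACC
gen 3: ACCACCCCACCACCACCACCCCACCACCCCACCACCCCACCACCCCACCACC
gen 4: CCACCACCCCACCACCACCACCCCACCACCCCACCACCCCACCACCCCACCACCACCA…ACCACCCCACCACCACCACCCCACCACCCCACCACCACCACCCCACCACCCCACCACC  (len 142)
gen 5: ACCACCCCACCACCCCACCACCACCACCCCACCACCCCACCACCCCACCACCCCACCA…ACCACCCCACCACCACCACCCCACCACCCCACCACCACCACCCCACCACCCCACCACC  (len 388)
gen 6: CCACCACCCCACCACCACCACCCCACCACCCCACCACCACCACCCCACCACCCCACCA…ACCACCCCACCACCACCACCCCACCACCCCACCACCACCACCCCACCACCCCACCACC  (len 1060)
gen 7: ACCACCCCACCACCCCACCACCACCACCCCACCACCCCACCACCCCACCACCCCACCA…ACCACCCCACCACCACCACCCCACCACCCCACCACCACCACCCCACCACCCCACCACC  (len 2896)

2120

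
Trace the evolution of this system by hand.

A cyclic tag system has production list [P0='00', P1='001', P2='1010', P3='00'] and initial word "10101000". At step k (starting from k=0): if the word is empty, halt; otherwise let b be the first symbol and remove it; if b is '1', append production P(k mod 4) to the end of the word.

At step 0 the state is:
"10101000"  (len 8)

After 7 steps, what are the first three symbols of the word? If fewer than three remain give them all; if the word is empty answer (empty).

step 0: "10101000"  (len 8)
step 1: "010100000"  (len 9)
step 2: "10100000"  (len 8)
step 3: "01000001010"  (len 11)
step 4: "1000001010"  (len 10)
step 5: "00000101000"  (len 11)
step 6: "0000101000"  (len 10)
step 7: "000101000"  (len 9)

000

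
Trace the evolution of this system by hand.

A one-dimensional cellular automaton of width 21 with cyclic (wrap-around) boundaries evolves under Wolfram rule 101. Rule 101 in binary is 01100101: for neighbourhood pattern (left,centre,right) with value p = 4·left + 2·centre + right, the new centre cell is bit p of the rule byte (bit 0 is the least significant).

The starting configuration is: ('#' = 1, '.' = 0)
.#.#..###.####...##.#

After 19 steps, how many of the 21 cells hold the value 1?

t=0: .#.#..###.####...##.#
t=1: ####....##...#.#..###
t=2: ...#.##..#.#.###.....
t=3: ##.##.#..####..#.####
t=4: .##.###.....#..##....
t=5: ..##..#.###.#...#.###
t=6: ...#..##..###.#.##..#
t=7: .#.#...#....####.#..#
t=8: ####.#.#.##....###..#
t=9: ...######.#.##...#...
t=10: ##......####.#.#.#.##
t=11: .#.####....########..
t=12: .##...#.##........#.#
t=13: #.#.#.##.#.######.###
t=14: ######.####.....##...
t=15: .....##...#.###..#.#.
t=16: ####..#.#.##..#..###.
t=17: ...#..####.#..#....##
t=18: .#.#.....###..#.##..#
t=19: ####.###...#..##.#..#

12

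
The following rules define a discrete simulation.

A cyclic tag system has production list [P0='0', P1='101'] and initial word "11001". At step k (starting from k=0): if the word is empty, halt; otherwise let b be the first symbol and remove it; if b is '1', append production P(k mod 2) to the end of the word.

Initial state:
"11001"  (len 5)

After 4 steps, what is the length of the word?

gen 0: "11001"  (len 5)
gen 1: "10010"  (len 5)
gen 2: "0010101"  (len 7)
gen 3: "010101"  (len 6)
gen 4: "10101"  (len 5)

5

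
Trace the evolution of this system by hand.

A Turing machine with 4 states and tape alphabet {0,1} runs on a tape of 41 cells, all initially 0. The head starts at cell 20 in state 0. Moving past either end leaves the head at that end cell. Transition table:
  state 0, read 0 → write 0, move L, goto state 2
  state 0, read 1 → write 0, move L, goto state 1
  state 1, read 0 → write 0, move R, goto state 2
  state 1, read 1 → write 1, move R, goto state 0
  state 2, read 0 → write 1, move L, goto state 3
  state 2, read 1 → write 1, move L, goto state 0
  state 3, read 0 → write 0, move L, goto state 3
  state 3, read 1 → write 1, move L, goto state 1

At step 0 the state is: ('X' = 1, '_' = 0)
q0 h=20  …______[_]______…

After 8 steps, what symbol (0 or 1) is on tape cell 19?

step 0: q0 h=20  …______[_]______…
step 1: q2 h=19  …______[_]______…
step 2: q3 h=18  …______[_]X_____…
step 3: q3 h=17  …______[_]_X____…
step 4: q3 h=16  …______[_]__X___…
step 5: q3 h=15  …______[_]___X__…
step 6: q3 h=14  …______[_]____X_…
step 7: q3 h=13  …______[_]_____X…
step 8: q3 h=12  …______[_]______…

1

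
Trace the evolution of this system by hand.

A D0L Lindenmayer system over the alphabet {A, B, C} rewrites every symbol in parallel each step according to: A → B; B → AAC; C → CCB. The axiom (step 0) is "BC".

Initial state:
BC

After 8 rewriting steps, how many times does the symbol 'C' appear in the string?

2047

[0] BC
[1] AACCCB
[2] BBCCBCCBCCBAAC
[3] AACAACCCBCCBAACCCBCCBAACCCBCCBAACBBCCB
[4] BBCCBBBCCBCCBCCBAACCCBCCBAACBBCCBCCBCCBAACCCBCCBAACBBCCBCCBCCBAACCCBCCBAACBBCCBAACAACCCBCCBAAC
[5] AACAACCCBCCBAACAACAACCCBCCBAACCCBCCBAACCCBCCBAACBBCCBCCBCC…CBAACBBCCBAACAACCCBCCBAACBBCCBBBCCBCCBCCBAACCCBCCBAACBBCCB  (len 246)
[6] BBCCBBBCCBCCBCCBAACCCBCCBAACBBCCBBBCCBBBCCBCCBCCBAACCCBCCB…CCBAACCCBCCBAACBBCCBCCBCCBAACCCBCCBAACBBCCBAACAACCCBCCBAAC  (len 622)
[7] AACAACCCBCCBAACAACAACCCBCCBAACCCBCCBAACCCBCCBAACBBCCBCCBCC…CBAACBBCCBAACAACCCBCCBAACBBCCBBBCCBCCBCCBAACCCBCCBAACBBCCB  (len 1606)
[8] BBCCBBBCCBCCBCCBAACCCBCCBAACBBCCBBBCCBBBCCBCCBCCBAACCCBCCB…CCBAACCCBCCBAACBBCCBCCBCCBAACCCBCCBAACBBCCBAACAACCCBCCBAAC  (len 4094)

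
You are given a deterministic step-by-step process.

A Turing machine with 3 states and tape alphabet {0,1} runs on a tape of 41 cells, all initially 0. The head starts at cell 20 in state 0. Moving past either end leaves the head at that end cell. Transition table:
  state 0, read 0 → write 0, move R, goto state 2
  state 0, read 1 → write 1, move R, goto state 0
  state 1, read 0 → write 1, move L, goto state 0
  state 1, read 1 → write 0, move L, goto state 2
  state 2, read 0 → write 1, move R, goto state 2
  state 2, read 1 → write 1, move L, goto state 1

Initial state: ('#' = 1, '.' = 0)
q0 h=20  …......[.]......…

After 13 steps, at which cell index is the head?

0) q0 h=20  …......[.]......…
1) q2 h=21  …......[.]......…
2) q2 h=22  ….....#[.]......…
3) q2 h=23  …....##[.]......…
4) q2 h=24  …...###[.]......…
5) q2 h=25  …..####[.]......…
6) q2 h=26  ….#####[.]......…
7) q2 h=27  …######[.]......…
8) q2 h=28  …######[.]......…
9) q2 h=29  …######[.]......…
10) q2 h=30  …######[.]......…
11) q2 h=31  …######[.]......…
12) q2 h=32  …######[.]......…
13) q2 h=33  …######[.]......…

33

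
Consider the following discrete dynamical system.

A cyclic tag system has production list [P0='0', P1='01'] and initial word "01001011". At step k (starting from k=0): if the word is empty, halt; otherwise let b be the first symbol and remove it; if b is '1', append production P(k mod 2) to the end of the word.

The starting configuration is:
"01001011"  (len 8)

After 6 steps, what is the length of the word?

gen 0: "01001011"  (len 8)
gen 1: "1001011"  (len 7)
gen 2: "00101101"  (len 8)
gen 3: "0101101"  (len 7)
gen 4: "101101"  (len 6)
gen 5: "011010"  (len 6)
gen 6: "11010"  (len 5)

5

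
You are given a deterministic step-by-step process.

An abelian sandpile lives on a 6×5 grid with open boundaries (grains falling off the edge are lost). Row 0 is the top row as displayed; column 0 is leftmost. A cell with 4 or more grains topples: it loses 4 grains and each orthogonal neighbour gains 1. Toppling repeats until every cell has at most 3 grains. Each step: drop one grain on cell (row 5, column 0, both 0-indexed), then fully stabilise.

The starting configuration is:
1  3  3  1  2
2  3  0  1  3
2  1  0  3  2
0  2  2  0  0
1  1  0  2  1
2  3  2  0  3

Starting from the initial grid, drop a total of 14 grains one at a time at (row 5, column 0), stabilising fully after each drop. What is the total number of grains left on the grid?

50

0) 1  3  3  1  2
2  3  0  1  3
2  1  0  3  2
0  2  2  0  0
1  1  0  2  1
2  3  2  0  3
1) 1  3  3  1  2
2  3  0  1  3
2  1  0  3  2
0  2  2  0  0
1  1  0  2  1
3  3  2  0  3
2) 1  3  3  1  2
2  3  0  1  3
2  1  0  3  2
0  2  2  0  0
2  2  0  2  1
1  0  3  0  3
3) 1  3  3  1  2
2  3  0  1  3
2  1  0  3  2
0  2  2  0  0
2  2  0  2  1
2  0  3  0  3
4) 1  3  3  1  2
2  3  0  1  3
2  1  0  3  2
0  2  2  0  0
2  2  0  2  1
3  0  3  0  3
5) 1  3  3  1  2
2  3  0  1  3
2  1  0  3  2
0  2  2  0  0
3  2  0  2  1
0  1  3  0  3
6) 1  3  3  1  2
2  3  0  1  3
2  1  0  3  2
0  2  2  0  0
3  2  0  2  1
1  1  3  0  3
7) 1  3  3  1  2
2  3  0  1  3
2  1  0  3  2
0  2  2  0  0
3  2  0  2  1
2  1  3  0  3
8) 1  3  3  1  2
2  3  0  1  3
2  1  0  3  2
0  2  2  0  0
3  2  0  2  1
3  1  3  0  3
9) 1  3  3  1  2
2  3  0  1  3
2  1  0  3  2
1  2  2  0  0
0  3  0  2  1
1  2  3  0  3
10) 1  3  3  1  2
2  3  0  1  3
2  1  0  3  2
1  2  2  0  0
0  3  0  2  1
2  2  3  0  3
11) 1  3  3  1  2
2  3  0  1  3
2  1  0  3  2
1  2  2  0  0
0  3  0  2  1
3  2  3  0  3
12) 1  3  3  1  2
2  3  0  1  3
2  1  0  3  2
1  2  2  0  0
1  3  0  2  1
0  3  3  0  3
13) 1  3  3  1  2
2  3  0  1  3
2  1  0  3  2
1  2  2  0  0
1  3  0  2  1
1  3  3  0  3
14) 1  3  3  1  2
2  3  0  1  3
2  1  0  3  2
1  2  2  0  0
1  3  0  2  1
2  3  3  0  3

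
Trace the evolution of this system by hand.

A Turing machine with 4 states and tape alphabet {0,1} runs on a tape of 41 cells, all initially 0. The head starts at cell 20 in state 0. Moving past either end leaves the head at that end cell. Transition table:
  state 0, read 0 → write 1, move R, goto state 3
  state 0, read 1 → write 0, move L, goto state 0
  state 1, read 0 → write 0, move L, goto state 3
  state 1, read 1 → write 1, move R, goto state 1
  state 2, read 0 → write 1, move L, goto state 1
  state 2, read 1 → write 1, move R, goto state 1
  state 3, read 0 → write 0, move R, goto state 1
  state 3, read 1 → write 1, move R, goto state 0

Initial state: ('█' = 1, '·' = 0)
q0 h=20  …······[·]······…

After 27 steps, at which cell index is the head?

k=0  q0 h=20  …······[·]······…
k=1  q3 h=21  …·····█[·]······…
k=2  q1 h=22  …····█·[·]······…
k=3  q3 h=21  …·····█[·]······…
k=4  q1 h=22  …····█·[·]······…
k=5  q3 h=21  …·····█[·]······…
k=6  q1 h=22  …····█·[·]······…
k=7  q3 h=21  …·····█[·]······…
k=8  q1 h=22  …····█·[·]······…
k=9  q3 h=21  …·····█[·]······…
k=10  q1 h=22  …····█·[·]······…
k=11  q3 h=21  …·····█[·]······…
k=12  q1 h=22  …····█·[·]······…
k=13  q3 h=21  …·····█[·]······…
k=14  q1 h=22  …····█·[·]······…
k=15  q3 h=21  …·····█[·]······…
k=16  q1 h=22  …····█·[·]······…
k=17  q3 h=21  …·····█[·]······…
k=18  q1 h=22  …····█·[·]······…
k=19  q3 h=21  …·····█[·]······…
k=20  q1 h=22  …····█·[·]······…
k=21  q3 h=21  …·····█[·]······…
k=22  q1 h=22  …····█·[·]······…
k=23  q3 h=21  …·····█[·]······…
k=24  q1 h=22  …····█·[·]······…
k=25  q3 h=21  …·····█[·]······…
k=26  q1 h=22  …····█·[·]······…
k=27  q3 h=21  …·····█[·]······…

21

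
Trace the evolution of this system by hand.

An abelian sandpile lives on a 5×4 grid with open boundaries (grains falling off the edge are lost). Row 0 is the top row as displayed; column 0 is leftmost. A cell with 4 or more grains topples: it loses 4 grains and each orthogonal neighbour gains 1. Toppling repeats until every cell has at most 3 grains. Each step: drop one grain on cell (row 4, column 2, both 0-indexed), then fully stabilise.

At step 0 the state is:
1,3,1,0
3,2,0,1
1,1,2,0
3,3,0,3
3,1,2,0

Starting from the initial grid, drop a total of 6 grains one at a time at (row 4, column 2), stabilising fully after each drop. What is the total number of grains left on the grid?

34

0) 1,3,1,0
3,2,0,1
1,1,2,0
3,3,0,3
3,1,2,0
1) 1,3,1,0
3,2,0,1
1,1,2,0
3,3,0,3
3,1,3,0
2) 1,3,1,0
3,2,0,1
1,1,2,0
3,3,1,3
3,2,0,1
3) 1,3,1,0
3,2,0,1
1,1,2,0
3,3,1,3
3,2,1,1
4) 1,3,1,0
3,2,0,1
1,1,2,0
3,3,1,3
3,2,2,1
5) 1,3,1,0
3,2,0,1
1,1,2,0
3,3,1,3
3,2,3,1
6) 1,3,1,0
3,2,0,1
1,1,2,0
3,3,2,3
3,3,0,2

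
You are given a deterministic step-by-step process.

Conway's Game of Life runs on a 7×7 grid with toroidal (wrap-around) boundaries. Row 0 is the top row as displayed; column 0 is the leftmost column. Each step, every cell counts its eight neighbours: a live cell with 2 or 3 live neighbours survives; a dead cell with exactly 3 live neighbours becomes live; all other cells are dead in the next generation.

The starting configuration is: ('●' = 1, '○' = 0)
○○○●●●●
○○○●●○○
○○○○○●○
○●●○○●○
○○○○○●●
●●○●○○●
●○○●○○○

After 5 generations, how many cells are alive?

17

gen 0: ○○○●●●●
○○○●●○○
○○○○○●○
○●●○○●○
○○○○○●●
●●○●○○●
●○○●○○○
gen 1: ○○●○○●●
○○○●○○●
○○●●○●○
○○○○●●○
○○○○●●○
○●●○●●○
○●○●○○○
gen 2: ●○●●●●●
○○○●○○●
○○●●○●●
○○○○○○●
○○○○○○●
○●●○○●○
●●○●○○●
gen 3: ○○○○○○○
○●○○○○○
●○●●●●●
●○○○○○●
●○○○○●●
○●●○○●○
○○○○○○○
gen 4: ○○○○○○○
●●●●●●●
○○●●●●○
○○○●○○○
○○○○○●○
●●○○○●○
○○○○○○○
gen 5: ●●●●●●●
●●○○○○●
●○○○○○○
○○●●○●○
○○○○●○●
○○○○○○●
○○○○○○○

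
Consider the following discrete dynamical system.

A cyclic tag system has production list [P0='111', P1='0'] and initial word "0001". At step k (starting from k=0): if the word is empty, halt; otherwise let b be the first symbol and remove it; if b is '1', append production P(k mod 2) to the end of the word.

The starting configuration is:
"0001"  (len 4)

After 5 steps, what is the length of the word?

0

0) "0001"  (len 4)
1) "001"  (len 3)
2) "01"  (len 2)
3) "1"  (len 1)
4) "0"  (len 1)
5) (halted — word empty)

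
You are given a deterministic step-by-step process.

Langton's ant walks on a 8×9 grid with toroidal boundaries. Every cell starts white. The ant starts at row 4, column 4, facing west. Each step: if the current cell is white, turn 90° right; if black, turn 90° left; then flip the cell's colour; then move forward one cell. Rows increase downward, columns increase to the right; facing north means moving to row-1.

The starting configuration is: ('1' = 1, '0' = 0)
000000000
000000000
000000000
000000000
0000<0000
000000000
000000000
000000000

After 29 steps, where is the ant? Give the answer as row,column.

t=0: 000000000
000000000
000000000
000000000
0000<0000
000000000
000000000
000000000
t=1: 000000000
000000000
000000000
0000^0000
000010000
000000000
000000000
000000000
t=2: 000000000
000000000
000000000
00001>000
000010000
000000000
000000000
000000000
t=3: 000000000
000000000
000000000
000011000
00001v000
000000000
000000000
000000000
t=4: 000000000
000000000
000000000
000011000
0000<1000
000000000
000000000
000000000
t=5: 000000000
000000000
000000000
000011000
000001000
0000v0000
000000000
000000000
t=6: 000000000
000000000
000000000
000011000
000001000
000<10000
000000000
000000000
t=7: 000000000
000000000
000000000
000011000
000^01000
000110000
000000000
000000000
t=8: 000000000
000000000
000000000
000011000
0001>1000
000110000
000000000
000000000
t=9: 000000000
000000000
000000000
000011000
000111000
0001v0000
000000000
000000000
t=10: 000000000
000000000
000000000
000011000
000111000
00010>000
000000000
000000000
t=11: 000000000
000000000
000000000
000011000
000111000
000101000
00000v000
000000000
t=12: 000000000
000000000
000000000
000011000
000111000
000101000
0000<1000
000000000
t=13: 000000000
000000000
000000000
000011000
000111000
0001^1000
000011000
000000000
t=14: 000000000
000000000
000000000
000011000
000111000
00011>000
000011000
000000000
t=15: 000000000
000000000
000000000
000011000
00011^000
000110000
000011000
000000000
t=16: 000000000
000000000
000000000
000011000
0001<0000
000110000
000011000
000000000
t=17: 000000000
000000000
000000000
000011000
000100000
0001v0000
000011000
000000000
t=18: 000000000
000000000
000000000
000011000
000100000
00010>000
000011000
000000000
t=19: 000000000
000000000
000000000
000011000
000100000
000101000
00001v000
000000000
t=20: 000000000
000000000
000000000
000011000
000100000
000101000
000010>00
000000000
t=21: 000000000
000000000
000000000
000011000
000100000
000101000
000010100
000000v00
t=22: 000000000
000000000
000000000
000011000
000100000
000101000
000010100
00000<100
t=23: 000000000
000000000
000000000
000011000
000100000
000101000
00001^100
000001100
t=24: 000000000
000000000
000000000
000011000
000100000
000101000
000011>00
000001100
t=25: 000000000
000000000
000000000
000011000
000100000
000101^00
000011000
000001100
t=26: 000000000
000000000
000000000
000011000
000100000
0001011>0
000011000
000001100
t=27: 000000000
000000000
000000000
000011000
000100000
000101110
0000110v0
000001100
t=28: 000000000
000000000
000000000
000011000
000100000
000101110
000011<10
000001100
t=29: 000000000
000000000
000000000
000011000
000100000
000101^10
000011110
000001100

5,6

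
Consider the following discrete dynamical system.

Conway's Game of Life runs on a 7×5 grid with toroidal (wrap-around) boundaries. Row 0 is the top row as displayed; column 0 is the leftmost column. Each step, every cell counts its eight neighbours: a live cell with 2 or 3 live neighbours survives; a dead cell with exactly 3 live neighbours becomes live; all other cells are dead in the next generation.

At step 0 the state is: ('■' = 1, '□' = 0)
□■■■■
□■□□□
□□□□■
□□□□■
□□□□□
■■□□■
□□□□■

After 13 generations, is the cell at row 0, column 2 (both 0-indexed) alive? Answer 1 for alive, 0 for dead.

1

step 0: □■■■■
□■□□□
□□□□■
□□□□■
□□□□□
■■□□■
□□□□■
step 1: □■■■■
□■□□■
■□□□□
□□□□□
□□□□■
■□□□■
□□□□□
step 2: □■■■■
□■□□■
■□□□□
□□□□□
■□□□■
■□□□■
□■■□□
step 3: □□□□■
□■□□■
■□□□□
■□□□■
■□□□■
□□□■■
□□□□□
step 4: ■□□□□
□□□□■
□■□□□
□■□□□
□□□□□
■□□■■
□□□■■
step 5: ■□□■□
■□□□□
■□□□□
□□□□□
■□□□■
■□□■□
□□□■□
step 6: □□□□□
■■□□□
□□□□□
■□□□■
■□□□■
■□□■□
□□■■□
step 7: □■■□□
□□□□□
□■□□■
■□□□■
□■□■□
■■■■□
□□■■■
step 8: □■■□□
■■■□□
□□□□■
□■■■■
□□□■□
■□□□□
□□□□■
step 9: □□■■□
■□■■□
□□□□■
■□■□■
■■□■□
□□□□■
■■□□□
step 10: ■□□■□
□■■□□
□□■□□
□□■□□
□■■■□
□□■□■
■■■■■
step 11: □□□□□
□■■■□
□□■■□
□□□□□
□■□□□
□□□□□
□□□□□
step 12: □□■□□
□■□■□
□■□■□
□□■□□
□□□□□
□□□□□
□□□□□
step 13: □□■□□
□■□■□
□■□■□
□□■□□
□□□□□
□□□□□
□□□□□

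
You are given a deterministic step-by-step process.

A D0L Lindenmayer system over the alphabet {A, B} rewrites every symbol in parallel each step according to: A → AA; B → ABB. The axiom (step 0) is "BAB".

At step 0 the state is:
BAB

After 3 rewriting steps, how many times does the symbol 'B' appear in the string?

16

[0] BAB
[1] ABBAAABB
[2] AAABBABBAAAAAAABBABB
[3] AAAAAAABBABBAAABBABBAAAAAAAAAAAAAAABBABBAAABBABB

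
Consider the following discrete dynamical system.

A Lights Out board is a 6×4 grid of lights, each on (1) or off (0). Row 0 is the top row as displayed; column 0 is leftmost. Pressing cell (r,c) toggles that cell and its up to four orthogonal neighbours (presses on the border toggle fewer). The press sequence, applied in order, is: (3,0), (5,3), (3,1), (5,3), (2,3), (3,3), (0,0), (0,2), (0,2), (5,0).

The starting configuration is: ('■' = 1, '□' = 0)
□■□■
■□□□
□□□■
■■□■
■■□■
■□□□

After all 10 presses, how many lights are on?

12

gen 0: □■□■
■□□□
□□□■
■■□■
■■□■
■□□□
gen 1: □■□■
■□□□
■□□■
□□□■
□■□■
■□□□
gen 2: □■□■
■□□□
■□□■
□□□■
□■□□
■□■■
gen 3: □■□■
■□□□
■■□■
■■■■
□□□□
■□■■
gen 4: □■□■
■□□□
■■□■
■■■■
□□□■
■□□□
gen 5: □■□■
■□□■
■■■□
■■■□
□□□■
■□□□
gen 6: □■□■
■□□■
■■■■
■■□■
□□□□
■□□□
gen 7: ■□□■
□□□■
■■■■
■■□■
□□□□
■□□□
gen 8: ■■■□
□□■■
■■■■
■■□■
□□□□
■□□□
gen 9: ■□□■
□□□■
■■■■
■■□■
□□□□
■□□□
gen 10: ■□□■
□□□■
■■■■
■■□■
■□□□
□■□□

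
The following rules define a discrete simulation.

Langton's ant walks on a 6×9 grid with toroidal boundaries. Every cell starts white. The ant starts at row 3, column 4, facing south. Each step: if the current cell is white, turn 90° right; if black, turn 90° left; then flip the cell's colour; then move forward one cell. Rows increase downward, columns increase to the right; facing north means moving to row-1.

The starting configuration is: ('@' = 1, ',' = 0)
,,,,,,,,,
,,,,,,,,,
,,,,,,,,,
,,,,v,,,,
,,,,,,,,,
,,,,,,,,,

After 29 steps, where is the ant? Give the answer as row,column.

1,5

[0] ,,,,,,,,,
,,,,,,,,,
,,,,,,,,,
,,,,v,,,,
,,,,,,,,,
,,,,,,,,,
[1] ,,,,,,,,,
,,,,,,,,,
,,,,,,,,,
,,,<@,,,,
,,,,,,,,,
,,,,,,,,,
[2] ,,,,,,,,,
,,,,,,,,,
,,,^,,,,,
,,,@@,,,,
,,,,,,,,,
,,,,,,,,,
[3] ,,,,,,,,,
,,,,,,,,,
,,,@>,,,,
,,,@@,,,,
,,,,,,,,,
,,,,,,,,,
[4] ,,,,,,,,,
,,,,,,,,,
,,,@@,,,,
,,,@v,,,,
,,,,,,,,,
,,,,,,,,,
[5] ,,,,,,,,,
,,,,,,,,,
,,,@@,,,,
,,,@,>,,,
,,,,,,,,,
,,,,,,,,,
[6] ,,,,,,,,,
,,,,,,,,,
,,,@@,,,,
,,,@,@,,,
,,,,,v,,,
,,,,,,,,,
[7] ,,,,,,,,,
,,,,,,,,,
,,,@@,,,,
,,,@,@,,,
,,,,<@,,,
,,,,,,,,,
[8] ,,,,,,,,,
,,,,,,,,,
,,,@@,,,,
,,,@^@,,,
,,,,@@,,,
,,,,,,,,,
[9] ,,,,,,,,,
,,,,,,,,,
,,,@@,,,,
,,,@@>,,,
,,,,@@,,,
,,,,,,,,,
[10] ,,,,,,,,,
,,,,,,,,,
,,,@@^,,,
,,,@@,,,,
,,,,@@,,,
,,,,,,,,,
[11] ,,,,,,,,,
,,,,,,,,,
,,,@@@>,,
,,,@@,,,,
,,,,@@,,,
,,,,,,,,,
[12] ,,,,,,,,,
,,,,,,,,,
,,,@@@@,,
,,,@@,v,,
,,,,@@,,,
,,,,,,,,,
[13] ,,,,,,,,,
,,,,,,,,,
,,,@@@@,,
,,,@@<@,,
,,,,@@,,,
,,,,,,,,,
[14] ,,,,,,,,,
,,,,,,,,,
,,,@@^@,,
,,,@@@@,,
,,,,@@,,,
,,,,,,,,,
[15] ,,,,,,,,,
,,,,,,,,,
,,,@<,@,,
,,,@@@@,,
,,,,@@,,,
,,,,,,,,,
[16] ,,,,,,,,,
,,,,,,,,,
,,,@,,@,,
,,,@v@@,,
,,,,@@,,,
,,,,,,,,,
[17] ,,,,,,,,,
,,,,,,,,,
,,,@,,@,,
,,,@,>@,,
,,,,@@,,,
,,,,,,,,,
[18] ,,,,,,,,,
,,,,,,,,,
,,,@,^@,,
,,,@,,@,,
,,,,@@,,,
,,,,,,,,,
[19] ,,,,,,,,,
,,,,,,,,,
,,,@,@>,,
,,,@,,@,,
,,,,@@,,,
,,,,,,,,,
[20] ,,,,,,,,,
,,,,,,^,,
,,,@,@,,,
,,,@,,@,,
,,,,@@,,,
,,,,,,,,,
[21] ,,,,,,,,,
,,,,,,@>,
,,,@,@,,,
,,,@,,@,,
,,,,@@,,,
,,,,,,,,,
[22] ,,,,,,,,,
,,,,,,@@,
,,,@,@,v,
,,,@,,@,,
,,,,@@,,,
,,,,,,,,,
[23] ,,,,,,,,,
,,,,,,@@,
,,,@,@<@,
,,,@,,@,,
,,,,@@,,,
,,,,,,,,,
[24] ,,,,,,,,,
,,,,,,^@,
,,,@,@@@,
,,,@,,@,,
,,,,@@,,,
,,,,,,,,,
[25] ,,,,,,,,,
,,,,,<,@,
,,,@,@@@,
,,,@,,@,,
,,,,@@,,,
,,,,,,,,,
[26] ,,,,,^,,,
,,,,,@,@,
,,,@,@@@,
,,,@,,@,,
,,,,@@,,,
,,,,,,,,,
[27] ,,,,,@>,,
,,,,,@,@,
,,,@,@@@,
,,,@,,@,,
,,,,@@,,,
,,,,,,,,,
[28] ,,,,,@@,,
,,,,,@v@,
,,,@,@@@,
,,,@,,@,,
,,,,@@,,,
,,,,,,,,,
[29] ,,,,,@@,,
,,,,,<@@,
,,,@,@@@,
,,,@,,@,,
,,,,@@,,,
,,,,,,,,,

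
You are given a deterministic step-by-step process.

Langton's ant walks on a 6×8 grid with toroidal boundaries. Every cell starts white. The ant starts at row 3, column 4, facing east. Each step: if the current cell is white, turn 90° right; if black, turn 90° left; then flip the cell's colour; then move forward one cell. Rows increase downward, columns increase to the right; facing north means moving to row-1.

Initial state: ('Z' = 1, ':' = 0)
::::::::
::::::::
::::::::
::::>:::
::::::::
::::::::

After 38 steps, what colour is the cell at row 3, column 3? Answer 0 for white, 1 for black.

0

k=0  ::::::::
::::::::
::::::::
::::>:::
::::::::
::::::::
k=1  ::::::::
::::::::
::::::::
::::Z:::
::::v:::
::::::::
k=2  ::::::::
::::::::
::::::::
::::Z:::
:::<Z:::
::::::::
k=3  ::::::::
::::::::
::::::::
:::^Z:::
:::ZZ:::
::::::::
k=4  ::::::::
::::::::
::::::::
:::Z>:::
:::ZZ:::
::::::::
k=5  ::::::::
::::::::
::::^:::
:::Z::::
:::ZZ:::
::::::::
k=6  ::::::::
::::::::
::::Z>::
:::Z::::
:::ZZ:::
::::::::
k=7  ::::::::
::::::::
::::ZZ::
:::Z:v::
:::ZZ:::
::::::::
k=8  ::::::::
::::::::
::::ZZ::
:::Z<Z::
:::ZZ:::
::::::::
k=9  ::::::::
::::::::
::::^Z::
:::ZZZ::
:::ZZ:::
::::::::
k=10  ::::::::
::::::::
:::<:Z::
:::ZZZ::
:::ZZ:::
::::::::
k=11  ::::::::
:::^::::
:::Z:Z::
:::ZZZ::
:::ZZ:::
::::::::
k=12  ::::::::
:::Z>:::
:::Z:Z::
:::ZZZ::
:::ZZ:::
::::::::
k=13  ::::::::
:::ZZ:::
:::ZvZ::
:::ZZZ::
:::ZZ:::
::::::::
k=14  ::::::::
:::ZZ:::
:::<ZZ::
:::ZZZ::
:::ZZ:::
::::::::
k=15  ::::::::
:::ZZ:::
::::ZZ::
:::vZZ::
:::ZZ:::
::::::::
k=16  ::::::::
:::ZZ:::
::::ZZ::
::::>Z::
:::ZZ:::
::::::::
k=17  ::::::::
:::ZZ:::
::::^Z::
:::::Z::
:::ZZ:::
::::::::
k=18  ::::::::
:::ZZ:::
:::<:Z::
:::::Z::
:::ZZ:::
::::::::
k=19  ::::::::
:::^Z:::
:::Z:Z::
:::::Z::
:::ZZ:::
::::::::
k=20  ::::::::
::<:Z:::
:::Z:Z::
:::::Z::
:::ZZ:::
::::::::
k=21  ::^:::::
::Z:Z:::
:::Z:Z::
:::::Z::
:::ZZ:::
::::::::
k=22  ::Z>::::
::Z:Z:::
:::Z:Z::
:::::Z::
:::ZZ:::
::::::::
k=23  ::ZZ::::
::ZvZ:::
:::Z:Z::
:::::Z::
:::ZZ:::
::::::::
k=24  ::ZZ::::
::<ZZ:::
:::Z:Z::
:::::Z::
:::ZZ:::
::::::::
k=25  ::ZZ::::
:::ZZ:::
::vZ:Z::
:::::Z::
:::ZZ:::
::::::::
k=26  ::ZZ::::
:::ZZ:::
:<ZZ:Z::
:::::Z::
:::ZZ:::
::::::::
k=27  ::ZZ::::
:^:ZZ:::
:ZZZ:Z::
:::::Z::
:::ZZ:::
::::::::
k=28  ::ZZ::::
:Z>ZZ:::
:ZZZ:Z::
:::::Z::
:::ZZ:::
::::::::
k=29  ::ZZ::::
:ZZZZ:::
:ZvZ:Z::
:::::Z::
:::ZZ:::
::::::::
k=30  ::ZZ::::
:ZZZZ:::
:Z:>:Z::
:::::Z::
:::ZZ:::
::::::::
k=31  ::ZZ::::
:ZZ^Z:::
:Z:::Z::
:::::Z::
:::ZZ:::
::::::::
k=32  ::ZZ::::
:Z<:Z:::
:Z:::Z::
:::::Z::
:::ZZ:::
::::::::
k=33  ::ZZ::::
:Z::Z:::
:Zv::Z::
:::::Z::
:::ZZ:::
::::::::
k=34  ::ZZ::::
:Z::Z:::
:<Z::Z::
:::::Z::
:::ZZ:::
::::::::
k=35  ::ZZ::::
:Z::Z:::
::Z::Z::
:v:::Z::
:::ZZ:::
::::::::
k=36  ::ZZ::::
:Z::Z:::
::Z::Z::
<Z:::Z::
:::ZZ:::
::::::::
k=37  ::ZZ::::
:Z::Z:::
^:Z::Z::
ZZ:::Z::
:::ZZ:::
::::::::
k=38  ::ZZ::::
:Z::Z:::
Z>Z::Z::
ZZ:::Z::
:::ZZ:::
::::::::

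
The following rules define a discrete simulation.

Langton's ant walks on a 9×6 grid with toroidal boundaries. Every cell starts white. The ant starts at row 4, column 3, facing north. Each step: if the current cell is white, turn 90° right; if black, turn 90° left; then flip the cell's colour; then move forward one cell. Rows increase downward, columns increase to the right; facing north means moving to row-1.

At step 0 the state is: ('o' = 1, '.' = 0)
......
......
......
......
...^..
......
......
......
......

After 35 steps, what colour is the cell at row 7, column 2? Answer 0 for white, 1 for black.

k=0  ......
......
......
......
...^..
......
......
......
......
k=1  ......
......
......
......
...o>.
......
......
......
......
k=2  ......
......
......
......
...oo.
....v.
......
......
......
k=3  ......
......
......
......
...oo.
...<o.
......
......
......
k=4  ......
......
......
......
...^o.
...oo.
......
......
......
k=5  ......
......
......
......
..<.o.
...oo.
......
......
......
k=6  ......
......
......
..^...
..o.o.
...oo.
......
......
......
k=7  ......
......
......
..o>..
..o.o.
...oo.
......
......
......
k=8  ......
......
......
..oo..
..ovo.
...oo.
......
......
......
k=9  ......
......
......
..oo..
..<oo.
...oo.
......
......
......
k=10  ......
......
......
..oo..
...oo.
..voo.
......
......
......
k=11  ......
......
......
..oo..
...oo.
.<ooo.
......
......
......
k=12  ......
......
......
..oo..
.^.oo.
.oooo.
......
......
......
k=13  ......
......
......
..oo..
.o>oo.
.oooo.
......
......
......
k=14  ......
......
......
..oo..
.oooo.
.ovoo.
......
......
......
k=15  ......
......
......
..oo..
.oooo.
.o.>o.
......
......
......
k=16  ......
......
......
..oo..
.oo^o.
.o..o.
......
......
......
k=17  ......
......
......
..oo..
.o<.o.
.o..o.
......
......
......
k=18  ......
......
......
..oo..
.o..o.
.ov.o.
......
......
......
k=19  ......
......
......
..oo..
.o..o.
.<o.o.
......
......
......
k=20  ......
......
......
..oo..
.o..o.
..o.o.
.v....
......
......
k=21  ......
......
......
..oo..
.o..o.
..o.o.
<o....
......
......
k=22  ......
......
......
..oo..
.o..o.
^.o.o.
oo....
......
......
k=23  ......
......
......
..oo..
.o..o.
o>o.o.
oo....
......
......
k=24  ......
......
......
..oo..
.o..o.
ooo.o.
ov....
......
......
k=25  ......
......
......
..oo..
.o..o.
ooo.o.
o.>...
......
......
k=26  ......
......
......
..oo..
.o..o.
ooo.o.
o.o...
..v...
......
k=27  ......
......
......
..oo..
.o..o.
ooo.o.
o.o...
.<o...
......
k=28  ......
......
......
..oo..
.o..o.
ooo.o.
o^o...
.oo...
......
k=29  ......
......
......
..oo..
.o..o.
ooo.o.
oo>...
.oo...
......
k=30  ......
......
......
..oo..
.o..o.
oo^.o.
oo....
.oo...
......
k=31  ......
......
......
..oo..
.o..o.
o<..o.
oo....
.oo...
......
k=32  ......
......
......
..oo..
.o..o.
o...o.
ov....
.oo...
......
k=33  ......
......
......
..oo..
.o..o.
o...o.
o.>...
.oo...
......
k=34  ......
......
......
..oo..
.o..o.
o...o.
o.o...
.ov...
......
k=35  ......
......
......
..oo..
.o..o.
o...o.
o.o...
.o.>..
......

0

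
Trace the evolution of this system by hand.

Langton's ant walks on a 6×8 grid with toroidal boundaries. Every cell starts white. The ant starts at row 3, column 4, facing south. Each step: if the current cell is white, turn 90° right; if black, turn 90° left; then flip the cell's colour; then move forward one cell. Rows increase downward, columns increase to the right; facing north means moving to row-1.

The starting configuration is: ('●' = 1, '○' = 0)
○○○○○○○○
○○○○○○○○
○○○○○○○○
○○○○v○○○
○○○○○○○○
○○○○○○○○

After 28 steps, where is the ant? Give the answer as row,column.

1,6

[0] ○○○○○○○○
○○○○○○○○
○○○○○○○○
○○○○v○○○
○○○○○○○○
○○○○○○○○
[1] ○○○○○○○○
○○○○○○○○
○○○○○○○○
○○○<●○○○
○○○○○○○○
○○○○○○○○
[2] ○○○○○○○○
○○○○○○○○
○○○^○○○○
○○○●●○○○
○○○○○○○○
○○○○○○○○
[3] ○○○○○○○○
○○○○○○○○
○○○●>○○○
○○○●●○○○
○○○○○○○○
○○○○○○○○
[4] ○○○○○○○○
○○○○○○○○
○○○●●○○○
○○○●v○○○
○○○○○○○○
○○○○○○○○
[5] ○○○○○○○○
○○○○○○○○
○○○●●○○○
○○○●○>○○
○○○○○○○○
○○○○○○○○
[6] ○○○○○○○○
○○○○○○○○
○○○●●○○○
○○○●○●○○
○○○○○v○○
○○○○○○○○
[7] ○○○○○○○○
○○○○○○○○
○○○●●○○○
○○○●○●○○
○○○○<●○○
○○○○○○○○
[8] ○○○○○○○○
○○○○○○○○
○○○●●○○○
○○○●^●○○
○○○○●●○○
○○○○○○○○
[9] ○○○○○○○○
○○○○○○○○
○○○●●○○○
○○○●●>○○
○○○○●●○○
○○○○○○○○
[10] ○○○○○○○○
○○○○○○○○
○○○●●^○○
○○○●●○○○
○○○○●●○○
○○○○○○○○
[11] ○○○○○○○○
○○○○○○○○
○○○●●●>○
○○○●●○○○
○○○○●●○○
○○○○○○○○
[12] ○○○○○○○○
○○○○○○○○
○○○●●●●○
○○○●●○v○
○○○○●●○○
○○○○○○○○
[13] ○○○○○○○○
○○○○○○○○
○○○●●●●○
○○○●●<●○
○○○○●●○○
○○○○○○○○
[14] ○○○○○○○○
○○○○○○○○
○○○●●^●○
○○○●●●●○
○○○○●●○○
○○○○○○○○
[15] ○○○○○○○○
○○○○○○○○
○○○●<○●○
○○○●●●●○
○○○○●●○○
○○○○○○○○
[16] ○○○○○○○○
○○○○○○○○
○○○●○○●○
○○○●v●●○
○○○○●●○○
○○○○○○○○
[17] ○○○○○○○○
○○○○○○○○
○○○●○○●○
○○○●○>●○
○○○○●●○○
○○○○○○○○
[18] ○○○○○○○○
○○○○○○○○
○○○●○^●○
○○○●○○●○
○○○○●●○○
○○○○○○○○
[19] ○○○○○○○○
○○○○○○○○
○○○●○●>○
○○○●○○●○
○○○○●●○○
○○○○○○○○
[20] ○○○○○○○○
○○○○○○^○
○○○●○●○○
○○○●○○●○
○○○○●●○○
○○○○○○○○
[21] ○○○○○○○○
○○○○○○●>
○○○●○●○○
○○○●○○●○
○○○○●●○○
○○○○○○○○
[22] ○○○○○○○○
○○○○○○●●
○○○●○●○v
○○○●○○●○
○○○○●●○○
○○○○○○○○
[23] ○○○○○○○○
○○○○○○●●
○○○●○●<●
○○○●○○●○
○○○○●●○○
○○○○○○○○
[24] ○○○○○○○○
○○○○○○^●
○○○●○●●●
○○○●○○●○
○○○○●●○○
○○○○○○○○
[25] ○○○○○○○○
○○○○○<○●
○○○●○●●●
○○○●○○●○
○○○○●●○○
○○○○○○○○
[26] ○○○○○^○○
○○○○○●○●
○○○●○●●●
○○○●○○●○
○○○○●●○○
○○○○○○○○
[27] ○○○○○●>○
○○○○○●○●
○○○●○●●●
○○○●○○●○
○○○○●●○○
○○○○○○○○
[28] ○○○○○●●○
○○○○○●v●
○○○●○●●●
○○○●○○●○
○○○○●●○○
○○○○○○○○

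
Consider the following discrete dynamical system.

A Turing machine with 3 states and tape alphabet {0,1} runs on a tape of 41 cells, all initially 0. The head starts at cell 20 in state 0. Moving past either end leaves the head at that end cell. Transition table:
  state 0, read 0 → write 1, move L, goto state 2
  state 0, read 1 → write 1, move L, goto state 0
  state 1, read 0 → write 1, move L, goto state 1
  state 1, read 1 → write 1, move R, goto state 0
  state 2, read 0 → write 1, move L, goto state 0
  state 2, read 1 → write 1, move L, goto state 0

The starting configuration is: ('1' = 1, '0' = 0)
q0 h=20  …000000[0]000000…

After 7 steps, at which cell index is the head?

t=0: q0 h=20  …000000[0]000000…
t=1: q2 h=19  …000000[0]100000…
t=2: q0 h=18  …000000[0]110000…
t=3: q2 h=17  …000000[0]111000…
t=4: q0 h=16  …000000[0]111100…
t=5: q2 h=15  …000000[0]111110…
t=6: q0 h=14  …000000[0]111111…
t=7: q2 h=13  …000000[0]111111…

13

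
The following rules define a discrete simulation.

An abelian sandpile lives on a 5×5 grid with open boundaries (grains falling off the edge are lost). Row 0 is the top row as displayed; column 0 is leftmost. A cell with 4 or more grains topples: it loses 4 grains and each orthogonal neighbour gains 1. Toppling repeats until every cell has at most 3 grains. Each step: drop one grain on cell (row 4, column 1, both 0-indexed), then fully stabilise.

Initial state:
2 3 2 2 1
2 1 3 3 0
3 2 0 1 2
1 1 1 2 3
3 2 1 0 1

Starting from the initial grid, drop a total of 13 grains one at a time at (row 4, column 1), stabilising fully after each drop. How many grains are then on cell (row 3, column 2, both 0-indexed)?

t=0: 2 3 2 2 1
2 1 3 3 0
3 2 0 1 2
1 1 1 2 3
3 2 1 0 1
t=1: 2 3 2 2 1
2 1 3 3 0
3 2 0 1 2
1 1 1 2 3
3 3 1 0 1
t=2: 2 3 2 2 1
2 1 3 3 0
3 2 0 1 2
2 2 1 2 3
0 1 2 0 1
t=3: 2 3 2 2 1
2 1 3 3 0
3 2 0 1 2
2 2 1 2 3
0 2 2 0 1
t=4: 2 3 2 2 1
2 1 3 3 0
3 2 0 1 2
2 2 1 2 3
0 3 2 0 1
t=5: 2 3 2 2 1
2 1 3 3 0
3 2 0 1 2
2 3 1 2 3
1 0 3 0 1
t=6: 2 3 2 2 1
2 1 3 3 0
3 2 0 1 2
2 3 1 2 3
1 1 3 0 1
t=7: 2 3 2 2 1
2 1 3 3 0
3 2 0 1 2
2 3 1 2 3
1 2 3 0 1
t=8: 2 3 2 2 1
2 1 3 3 0
3 2 0 1 2
2 3 1 2 3
1 3 3 0 1
t=9: 2 3 2 2 1
2 1 3 3 0
3 3 0 1 2
3 0 3 2 3
2 2 0 1 1
t=10: 2 3 2 2 1
2 1 3 3 0
3 3 0 1 2
3 0 3 2 3
2 3 0 1 1
t=11: 2 3 2 2 1
2 1 3 3 0
3 3 0 1 2
3 1 3 2 3
3 0 1 1 1
t=12: 2 3 2 2 1
2 1 3 3 0
3 3 0 1 2
3 1 3 2 3
3 1 1 1 1
t=13: 2 3 2 2 1
2 1 3 3 0
3 3 0 1 2
3 1 3 2 3
3 2 1 1 1

3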